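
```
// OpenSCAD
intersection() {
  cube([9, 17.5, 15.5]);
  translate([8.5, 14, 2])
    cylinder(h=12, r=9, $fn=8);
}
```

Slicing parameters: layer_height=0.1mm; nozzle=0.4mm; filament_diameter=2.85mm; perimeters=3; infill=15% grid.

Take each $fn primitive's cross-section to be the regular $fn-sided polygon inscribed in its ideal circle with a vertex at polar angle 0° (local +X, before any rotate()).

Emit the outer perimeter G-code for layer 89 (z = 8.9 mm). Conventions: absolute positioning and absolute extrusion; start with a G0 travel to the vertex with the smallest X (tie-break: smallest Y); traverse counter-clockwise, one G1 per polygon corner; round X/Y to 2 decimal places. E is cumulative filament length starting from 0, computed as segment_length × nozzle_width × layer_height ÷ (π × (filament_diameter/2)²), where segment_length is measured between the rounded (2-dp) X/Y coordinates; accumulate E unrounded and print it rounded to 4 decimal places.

At z = 8.9 mm: the 9×17.5 cube contributes its full rectangle; the r=9 cylinder at (8.5, 14) gives a regular 8-gon of circumradius 9 (constant along its height); Taking the intersection: the r=9 cylinder at (8.5, 14) partially overlaps the 9×17.5 cube; clipping to the common part keeps 91.83 mm² — 1 connected region. The outline is a single polygon with 7 vertices. Extrusion per mm of travel: 0.4 × 0.1 / (π × 1.425²) = 0.006270. Accumulating E over each segment gives final E = 0.2398.

G0 X0.00 Y12.79 Z8.90
G1 X2.14 Y7.64 E0.0350
G1 X8.50 Y5.00 E0.0781
G1 X9.00 Y5.21 E0.0815
G1 X9.00 Y17.50 E0.1586
G1 X0.95 Y17.50 E0.2091
G1 X0.00 Y15.21 E0.2246
G1 X0.00 Y12.79 E0.2398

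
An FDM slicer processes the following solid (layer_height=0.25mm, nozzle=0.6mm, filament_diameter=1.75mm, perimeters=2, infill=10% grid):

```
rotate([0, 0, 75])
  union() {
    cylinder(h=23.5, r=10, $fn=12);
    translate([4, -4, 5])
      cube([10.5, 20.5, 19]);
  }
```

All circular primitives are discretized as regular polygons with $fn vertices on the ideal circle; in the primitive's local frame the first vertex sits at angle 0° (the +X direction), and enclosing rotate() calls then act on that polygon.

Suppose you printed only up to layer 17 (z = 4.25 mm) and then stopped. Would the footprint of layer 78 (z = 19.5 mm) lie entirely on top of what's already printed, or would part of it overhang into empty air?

Compare the two slices. At z = 4.25: the r=10 cylinder gives a regular 12-gon of circumradius 10 (constant along its height) (area = (12/2)·10.000²·sin(360°/12) = 300.00 mm²); the cube at (4, -4) does not reach this height (z outside [5, 24]); Merging all regions: only the r=10 cylinder is present, so the union is just that shape — area = 300.00 mm²; (whole slice rotated 75° about Z — lengths, areas and connectivity unchanged). At z = 19.5: the r=10 cylinder contributes a regular 12-gon of circumradius 10 (area = (12/2)·10.000²·sin(360°/12) = 300.00 mm²); the cube at (4, -4) (footprint 10.5×20.5) is included at this height (area 215.25 mm²); Merging all regions: the regions partially overlap — summed areas 515.25 mm² minus the doubly-counted overlap 59.00 mm² gives 456.25 mm² — area = 456.25 mm²; (rotated 75° about Z; rotation is an isometry so areas/perimeters/island counts are preserved). Checking containment: at z = 19.5 the cross-section extends beyond the z = 4.25 cross-section by about 156.25 mm².

part overhangs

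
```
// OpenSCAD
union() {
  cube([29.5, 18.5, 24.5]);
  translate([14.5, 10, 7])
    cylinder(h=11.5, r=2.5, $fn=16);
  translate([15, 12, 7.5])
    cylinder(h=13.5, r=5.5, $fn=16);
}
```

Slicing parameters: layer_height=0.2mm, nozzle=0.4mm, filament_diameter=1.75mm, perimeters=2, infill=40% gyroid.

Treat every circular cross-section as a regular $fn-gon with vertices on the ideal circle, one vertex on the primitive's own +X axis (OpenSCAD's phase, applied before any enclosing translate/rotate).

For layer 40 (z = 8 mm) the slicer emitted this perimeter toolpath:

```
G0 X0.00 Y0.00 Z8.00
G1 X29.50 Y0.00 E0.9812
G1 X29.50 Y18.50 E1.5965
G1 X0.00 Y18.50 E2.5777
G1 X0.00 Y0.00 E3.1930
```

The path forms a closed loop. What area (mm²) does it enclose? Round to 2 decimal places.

Apply the shoelace formula to the sequence of (X, Y) vertices; enclosed area = 545.75 mm².

545.75 mm²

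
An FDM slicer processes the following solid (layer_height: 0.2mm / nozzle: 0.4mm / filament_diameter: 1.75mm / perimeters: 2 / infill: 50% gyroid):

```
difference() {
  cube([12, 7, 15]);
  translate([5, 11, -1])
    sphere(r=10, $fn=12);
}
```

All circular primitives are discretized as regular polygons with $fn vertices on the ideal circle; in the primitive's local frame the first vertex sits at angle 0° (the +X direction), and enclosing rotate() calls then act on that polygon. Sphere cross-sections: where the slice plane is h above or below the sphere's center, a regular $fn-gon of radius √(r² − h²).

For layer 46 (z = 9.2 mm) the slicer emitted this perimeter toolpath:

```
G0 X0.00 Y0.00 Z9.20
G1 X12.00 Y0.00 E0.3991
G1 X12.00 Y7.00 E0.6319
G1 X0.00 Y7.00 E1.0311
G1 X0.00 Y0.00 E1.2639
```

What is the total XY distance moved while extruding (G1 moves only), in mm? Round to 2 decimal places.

38.00 mm

Sum the Euclidean lengths of each G1 segment: total = 38.00 mm.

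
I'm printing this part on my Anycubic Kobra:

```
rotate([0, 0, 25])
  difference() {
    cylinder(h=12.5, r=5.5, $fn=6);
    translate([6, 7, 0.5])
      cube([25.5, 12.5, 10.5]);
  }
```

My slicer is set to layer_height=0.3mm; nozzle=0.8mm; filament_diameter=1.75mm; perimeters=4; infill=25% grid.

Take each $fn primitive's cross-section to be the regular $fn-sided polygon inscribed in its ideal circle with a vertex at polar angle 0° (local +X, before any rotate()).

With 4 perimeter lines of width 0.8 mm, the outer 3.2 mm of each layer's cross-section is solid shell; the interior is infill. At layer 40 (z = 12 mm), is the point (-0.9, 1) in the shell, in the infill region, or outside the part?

At z = 12 mm: the cylinder: section is a regular 6-gon, circumradius r=5.5; the cube at (6, 7) is not intersected at this z (z outside [0.5, 11]); After the difference (first − rest): none of the subtracted shapes is present at this height, so the r=5.5 cylinder is unchanged — 1 connected region; (whole slice rotated 25° about Z — lengths, areas and connectivity unchanged). Overall, the cross-section is a single solid region. Undo the 25° rotation: the query point maps to (-0.393, 1.287) in the un-rotated model frame. The nearest boundary edge runs (2.75, 4.76)→(-2.75, 4.76); distance from the point to it = 3.48 mm. The point is inside the cross-section and 3.48 mm from the nearest boundary — more than the 3.2 mm shell width (4 × 0.8), so it's in the infill interior.

infill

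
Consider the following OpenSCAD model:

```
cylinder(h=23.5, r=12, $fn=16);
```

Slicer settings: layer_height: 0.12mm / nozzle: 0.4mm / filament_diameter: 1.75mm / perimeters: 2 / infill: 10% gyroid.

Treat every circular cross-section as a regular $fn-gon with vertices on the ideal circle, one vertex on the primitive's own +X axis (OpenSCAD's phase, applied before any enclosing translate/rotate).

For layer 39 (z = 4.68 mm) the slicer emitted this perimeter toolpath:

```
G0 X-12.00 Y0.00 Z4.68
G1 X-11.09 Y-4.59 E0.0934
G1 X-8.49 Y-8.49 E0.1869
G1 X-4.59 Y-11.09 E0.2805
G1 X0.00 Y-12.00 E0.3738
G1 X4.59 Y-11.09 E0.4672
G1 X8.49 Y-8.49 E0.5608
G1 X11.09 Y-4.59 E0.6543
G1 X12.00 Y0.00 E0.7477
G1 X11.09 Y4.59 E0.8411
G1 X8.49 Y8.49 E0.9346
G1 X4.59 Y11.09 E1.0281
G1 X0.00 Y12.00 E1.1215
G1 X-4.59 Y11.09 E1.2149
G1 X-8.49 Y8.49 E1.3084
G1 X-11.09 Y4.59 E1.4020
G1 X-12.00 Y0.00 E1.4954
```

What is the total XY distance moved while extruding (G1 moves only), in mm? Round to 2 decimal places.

Sum the Euclidean lengths of each G1 segment: total = 74.93 mm.

74.93 mm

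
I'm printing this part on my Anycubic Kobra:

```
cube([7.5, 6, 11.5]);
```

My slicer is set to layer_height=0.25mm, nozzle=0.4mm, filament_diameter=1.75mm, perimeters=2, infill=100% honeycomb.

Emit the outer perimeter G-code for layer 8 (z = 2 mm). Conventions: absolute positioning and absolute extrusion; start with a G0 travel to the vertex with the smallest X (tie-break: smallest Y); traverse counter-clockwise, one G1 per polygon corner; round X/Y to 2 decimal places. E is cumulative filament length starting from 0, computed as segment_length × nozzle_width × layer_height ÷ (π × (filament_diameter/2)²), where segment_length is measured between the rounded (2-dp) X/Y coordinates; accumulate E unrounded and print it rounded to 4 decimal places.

G0 X0.00 Y0.00 Z2.00
G1 X7.50 Y0.00 E0.3118
G1 X7.50 Y6.00 E0.5613
G1 X0.00 Y6.00 E0.8731
G1 X0.00 Y0.00 E1.1225

At z = 2 mm: the 7.5×6 cube contributes its full rectangle. The outline is a single polygon with 4 vertices. Extrusion per mm of travel: 0.4 × 0.25 / (π × 0.875²) = 0.041575. Accumulating E over each segment gives final E = 1.1225.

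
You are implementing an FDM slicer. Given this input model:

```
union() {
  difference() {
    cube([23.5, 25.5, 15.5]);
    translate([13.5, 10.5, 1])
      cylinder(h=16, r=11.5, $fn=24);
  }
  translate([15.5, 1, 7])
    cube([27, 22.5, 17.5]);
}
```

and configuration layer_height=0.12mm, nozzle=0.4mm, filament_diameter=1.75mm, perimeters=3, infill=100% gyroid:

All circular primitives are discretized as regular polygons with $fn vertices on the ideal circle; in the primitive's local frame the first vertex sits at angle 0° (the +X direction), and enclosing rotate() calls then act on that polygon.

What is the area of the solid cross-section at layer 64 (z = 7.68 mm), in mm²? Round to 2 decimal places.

At z = 7.68 mm: the cube (footprint 23.5×25.5) is included at this height (area 599.25 mm²); the r=11.5 cylinder at (13.5, 10.5) gives a regular 24-gon of circumradius 11.5 (constant along its height) (area = (24/2)·11.500²·sin(360°/24) = 410.75 mm²); Taking the first minus the rest: starting from the 23.5×25.5 cube (599.25 mm²), the r=11.5 cylinder at (13.5, 10.5) partially overlaps it — only the 394.34 mm² overlap (of its 410.75 mm²) is removed, clipping the outline — area = 204.91 mm²; the cube at (15.5, 1) is present — its section is the full 27×22.5 rectangle (area 607.50 mm²); Taking the union: the regions partially overlap — summed areas 812.41 mm² minus the doubly-counted overlap 35.47 mm² gives 776.95 mm² — area = 776.95 mm². Overall, the cross-section is a single solid region. Net area = 776.95 mm².

776.95 mm²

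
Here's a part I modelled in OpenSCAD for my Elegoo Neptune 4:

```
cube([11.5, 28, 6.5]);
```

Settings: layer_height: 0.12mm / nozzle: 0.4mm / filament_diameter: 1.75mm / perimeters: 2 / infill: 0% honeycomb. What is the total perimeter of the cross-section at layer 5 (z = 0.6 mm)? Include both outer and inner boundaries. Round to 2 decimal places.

79.00 mm

At z = 0.6 mm: the cube is present — its section is the full 11.5×28 rectangle (perimeter 79.00 mm). Overall, the cross-section is a single solid region. Total boundary length (outer) = 79.00 mm.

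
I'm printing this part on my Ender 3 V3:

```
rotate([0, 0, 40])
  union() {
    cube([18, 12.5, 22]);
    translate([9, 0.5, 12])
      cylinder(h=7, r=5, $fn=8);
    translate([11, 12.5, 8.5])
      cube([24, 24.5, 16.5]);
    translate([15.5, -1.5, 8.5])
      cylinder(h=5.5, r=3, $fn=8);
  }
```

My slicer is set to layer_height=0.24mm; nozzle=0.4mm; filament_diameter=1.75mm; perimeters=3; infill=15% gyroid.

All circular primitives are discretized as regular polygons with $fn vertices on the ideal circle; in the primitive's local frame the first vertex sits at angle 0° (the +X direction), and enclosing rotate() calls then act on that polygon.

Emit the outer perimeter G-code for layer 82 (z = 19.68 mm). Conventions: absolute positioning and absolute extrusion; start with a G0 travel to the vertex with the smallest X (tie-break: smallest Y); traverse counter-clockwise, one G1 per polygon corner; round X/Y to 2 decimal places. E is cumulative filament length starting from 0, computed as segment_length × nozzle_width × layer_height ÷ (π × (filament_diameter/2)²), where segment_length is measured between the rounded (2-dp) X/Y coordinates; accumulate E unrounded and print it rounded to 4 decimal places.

G0 X-15.36 Y35.41 Z19.68
G1 X0.39 Y16.65 E0.9776
G1 X-8.03 Y9.58 E1.4165
G1 X0.00 Y0.00 E1.9154
G1 X13.79 Y11.57 E2.6338
G1 X5.75 Y21.15 E3.1330
G1 X18.78 Y32.07 E3.8115
G1 X3.03 Y50.84 E4.7895
G1 X-15.36 Y35.41 E5.7476

At z = 19.68 mm: the cube is present — its section is the full 18×12.5 rectangle; the cylinder at (9, 0.5) is not intersected at this z (z outside [12, 19]); the cube at (11, 12.5) (footprint 24×24.5) is included at this height; the cylinder at (15.5, -1.5) is not intersected at this z (z outside [8.5, 14]); Combining (union): the 2 present regions share edge segments without overlapping in area, so areas simply add but the touching pieces fuse into one outline (the shared edge portions become interior and drop out of the boundary) — 1 connected region; (rotated 40° about Z; rotation is an isometry so areas/perimeters/island counts are preserved). The outline is a single polygon with 8 vertices. Extrusion per mm of travel: 0.4 × 0.24 / (π × 0.875²) = 0.039912. Accumulating E over each segment gives final E = 5.7476.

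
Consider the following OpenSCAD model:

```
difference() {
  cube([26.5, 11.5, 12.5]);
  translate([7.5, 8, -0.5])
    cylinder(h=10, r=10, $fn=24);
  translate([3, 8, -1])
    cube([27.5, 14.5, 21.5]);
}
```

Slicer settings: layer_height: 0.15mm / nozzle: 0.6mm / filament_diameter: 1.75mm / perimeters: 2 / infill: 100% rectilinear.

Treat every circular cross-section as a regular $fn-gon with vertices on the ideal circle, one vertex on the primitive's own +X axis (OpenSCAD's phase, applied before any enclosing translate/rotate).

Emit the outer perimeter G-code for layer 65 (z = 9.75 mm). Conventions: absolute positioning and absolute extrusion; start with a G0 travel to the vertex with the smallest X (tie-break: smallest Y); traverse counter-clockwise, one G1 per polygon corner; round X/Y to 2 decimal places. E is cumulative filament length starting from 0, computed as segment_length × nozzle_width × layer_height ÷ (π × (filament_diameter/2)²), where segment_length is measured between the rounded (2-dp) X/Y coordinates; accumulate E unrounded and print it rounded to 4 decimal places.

At z = 9.75 mm: the cube is present — its section is the full 26.5×11.5 rectangle; the cylinder at (7.5, 8) is not intersected at this z (z outside [-0.5, 9.5]); the cube at (3, 8) (footprint 27.5×14.5) is included at this height; Subtracting the remaining from the first: starting from the 26.5×11.5 cube, the 27.5×14.5 cube at (3, 8) partially overlaps it — only the 82.25 mm² overlap (of its 398.75 mm²) is removed, clipping the outline — 1 connected region. The outline is a single polygon with 6 vertices. Extrusion per mm of travel: 0.6 × 0.15 / (π × 0.875²) = 0.037418. Accumulating E over each segment gives final E = 2.8437.

G0 X0.00 Y0.00 Z9.75
G1 X26.50 Y0.00 E0.9916
G1 X26.50 Y8.00 E1.2909
G1 X3.00 Y8.00 E2.1702
G1 X3.00 Y11.50 E2.3012
G1 X0.00 Y11.50 E2.4134
G1 X0.00 Y0.00 E2.8437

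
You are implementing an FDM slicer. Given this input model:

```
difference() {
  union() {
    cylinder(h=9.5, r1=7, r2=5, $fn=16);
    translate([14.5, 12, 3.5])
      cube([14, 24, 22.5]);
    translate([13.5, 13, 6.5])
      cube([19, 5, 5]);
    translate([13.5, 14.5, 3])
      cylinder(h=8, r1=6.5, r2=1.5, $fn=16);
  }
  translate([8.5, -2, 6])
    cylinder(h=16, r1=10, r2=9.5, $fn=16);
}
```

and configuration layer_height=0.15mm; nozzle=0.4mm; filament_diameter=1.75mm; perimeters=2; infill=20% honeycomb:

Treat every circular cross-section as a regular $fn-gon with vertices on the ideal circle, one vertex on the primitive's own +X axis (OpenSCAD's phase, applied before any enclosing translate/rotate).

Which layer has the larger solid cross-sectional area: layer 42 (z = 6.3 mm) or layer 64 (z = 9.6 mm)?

layer 42 (z = 6.3 mm)

Layer 42 (z = 6.3): the cone contributes a regular 16-gon of circumradius 5.674 (interpolated between r1=7 and r2=5 at t=0.663) (area = (16/2)·5.674²·sin(360°/16) = 98.55 mm²); the 14×24 cube at (14.5, 12) contributes its full rectangle (area 336.00 mm²); the cube at (13.5, 13) is absent (z outside [6.5, 11.5]); the cone at (13.5, 14.5): at t=0.412 of its height the radius interpolates to r₁+(r₂−r₁)t = 4.438, giving a regular 16-gon of that circumradius (area = (16/2)·4.438²·sin(360°/16) = 60.28 mm²); Combining (union): the regions partially overlap — summed areas 494.84 mm² minus the doubly-counted overlap 18.55 mm² gives 476.28 mm² — area = 476.28 mm²; the cone at (8.5, -2): at t=0.019 of its height the radius interpolates to r₁+(r₂−r₁)t = 9.991, giving a regular 16-gon of that circumradius (area = (16/2)·9.991²·sin(360°/16) = 305.57 mm²); Taking the first minus the rest: starting from that combined region (476.28 mm²), the cone at (8.5, -2) partially overlaps it — only the 55.72 mm² overlap (of its 305.57 mm²) is removed, clipping the outline — area = 420.56 mm². So its area = 420.56 mm². Layer 64 (z = 9.6): the cone is not intersected at this z (z outside [0, 9.5]); the 14×24 cube at (14.5, 12) contributes its full rectangle (area 336.00 mm²); the cube at (13.5, 13) (footprint 19×5) is included at this height (area 95.00 mm²); the cone at (13.5, 14.5) contributes a regular 16-gon of circumradius 2.375 (interpolated between r1=6.5 and r2=1.5 at t=0.825) (area = (16/2)·2.375²·sin(360°/16) = 17.27 mm²); Merging all regions: the regions partially overlap — summed areas 448.27 mm² minus the doubly-counted overlap 77.86 mm² gives 370.41 mm² — area = 370.41 mm²; the cone at (8.5, -2) contributes a regular 16-gon of circumradius 9.887 (interpolated between r1=10 and r2=9.5 at t=0.225) (area = (16/2)·9.887²·sin(360°/16) = 299.30 mm²); Subtracting the remaining from the first: starting from the result so far (370.41 mm²), the cone at (8.5, -2) misses the remaining region (no effect) — area = 370.41 mm². So its area = 370.41 mm². Layer 42 is larger (420.56 vs 370.41 mm²).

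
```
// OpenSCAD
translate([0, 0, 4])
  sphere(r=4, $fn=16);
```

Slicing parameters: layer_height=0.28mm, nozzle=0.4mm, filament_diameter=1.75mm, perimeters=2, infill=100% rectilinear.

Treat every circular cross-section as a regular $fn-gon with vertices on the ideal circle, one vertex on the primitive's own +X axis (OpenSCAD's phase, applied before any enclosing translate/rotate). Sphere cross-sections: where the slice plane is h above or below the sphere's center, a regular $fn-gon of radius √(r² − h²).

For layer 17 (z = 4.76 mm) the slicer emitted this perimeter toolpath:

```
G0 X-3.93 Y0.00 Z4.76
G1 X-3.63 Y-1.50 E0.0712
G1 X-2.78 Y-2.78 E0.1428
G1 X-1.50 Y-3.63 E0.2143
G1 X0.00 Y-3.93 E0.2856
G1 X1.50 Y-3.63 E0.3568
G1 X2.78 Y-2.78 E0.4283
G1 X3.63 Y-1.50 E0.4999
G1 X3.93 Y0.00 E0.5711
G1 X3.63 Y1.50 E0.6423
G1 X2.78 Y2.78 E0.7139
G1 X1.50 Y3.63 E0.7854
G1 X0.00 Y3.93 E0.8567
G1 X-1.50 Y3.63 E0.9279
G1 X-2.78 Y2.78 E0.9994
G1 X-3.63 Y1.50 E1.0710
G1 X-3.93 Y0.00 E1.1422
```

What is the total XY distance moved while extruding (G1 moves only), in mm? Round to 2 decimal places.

24.53 mm

Sum the Euclidean lengths of each G1 segment: total = 24.53 mm.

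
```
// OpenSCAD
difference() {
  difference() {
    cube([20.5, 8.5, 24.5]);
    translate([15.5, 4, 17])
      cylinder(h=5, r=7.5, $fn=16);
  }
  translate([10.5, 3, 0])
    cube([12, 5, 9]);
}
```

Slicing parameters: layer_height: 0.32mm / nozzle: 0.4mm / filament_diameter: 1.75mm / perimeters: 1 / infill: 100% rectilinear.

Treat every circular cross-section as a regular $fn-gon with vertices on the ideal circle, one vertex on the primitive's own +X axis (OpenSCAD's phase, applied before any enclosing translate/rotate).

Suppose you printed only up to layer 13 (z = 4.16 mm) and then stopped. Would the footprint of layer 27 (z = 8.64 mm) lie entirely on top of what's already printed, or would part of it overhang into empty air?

Compare the two slices. At z = 4.16: the cube (footprint 20.5×8.5) is included at this height (area 174.25 mm²); the cylinder at (15.5, 4) is not intersected at this z (z outside [17, 22]); After the difference (first − rest): none of the subtracted shapes is present at this height, so the 20.5×8.5 cube is unchanged — area = 174.25 mm²; the cube at (10.5, 3) (footprint 12×5) is included at this height (area 60.00 mm²); After the difference (first − rest): starting from the result so far (174.25 mm²), the 12×5 cube at (10.5, 3) partially overlaps it — only the 50.00 mm² overlap (of its 60.00 mm²) is removed, clipping the outline — area = 124.25 mm². At z = 8.64: the cube is present — its section is the full 20.5×8.5 rectangle (area 174.25 mm²); the cylinder at (15.5, 4) is absent (z outside [17, 22]); After the difference (first − rest): none of the subtracted shapes is present at this height, so the 20.5×8.5 cube is unchanged — area = 174.25 mm²; the cube at (10.5, 3) is present — its section is the full 12×5 rectangle (area 60.00 mm²); Subtracting the remaining from the first: starting from that combined region (174.25 mm²), the 12×5 cube at (10.5, 3) partially overlaps it — only the 50.00 mm² overlap (of its 60.00 mm²) is removed, clipping the outline — area = 124.25 mm². Checking containment: the cross-section at z = 8.64 is a subset of the cross-section at z = 4.16.

entirely on top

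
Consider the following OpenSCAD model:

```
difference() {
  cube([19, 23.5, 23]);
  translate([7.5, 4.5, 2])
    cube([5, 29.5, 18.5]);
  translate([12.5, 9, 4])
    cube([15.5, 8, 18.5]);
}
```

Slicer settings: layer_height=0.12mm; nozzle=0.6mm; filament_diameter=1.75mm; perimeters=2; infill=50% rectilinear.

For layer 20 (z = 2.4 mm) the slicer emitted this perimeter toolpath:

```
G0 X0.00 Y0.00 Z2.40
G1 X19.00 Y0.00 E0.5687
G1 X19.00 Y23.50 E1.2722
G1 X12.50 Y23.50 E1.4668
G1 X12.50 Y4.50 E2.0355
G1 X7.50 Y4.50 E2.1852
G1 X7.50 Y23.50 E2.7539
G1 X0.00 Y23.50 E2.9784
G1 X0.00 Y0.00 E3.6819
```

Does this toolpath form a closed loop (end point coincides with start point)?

yes

Start point (G0): (0.00, 0.00). End point (last G1): the path returns to the start — closed.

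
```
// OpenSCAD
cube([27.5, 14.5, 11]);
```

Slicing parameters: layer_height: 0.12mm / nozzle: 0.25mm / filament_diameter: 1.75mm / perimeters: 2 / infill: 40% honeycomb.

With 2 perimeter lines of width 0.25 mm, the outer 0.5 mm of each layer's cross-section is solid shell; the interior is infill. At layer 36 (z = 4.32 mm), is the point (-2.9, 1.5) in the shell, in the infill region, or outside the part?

At z = 4.32 mm: the 27.5×14.5 cube contributes its full rectangle. Overall, the cross-section is a single solid region. The nearest boundary edge runs (0.00, 14.50)→(0.00, 0.00); distance from the point to it = 2.90 mm. The point is not inside any of the regions above, so it lies outside the cross-section (2.90 mm from the nearest boundary).

outside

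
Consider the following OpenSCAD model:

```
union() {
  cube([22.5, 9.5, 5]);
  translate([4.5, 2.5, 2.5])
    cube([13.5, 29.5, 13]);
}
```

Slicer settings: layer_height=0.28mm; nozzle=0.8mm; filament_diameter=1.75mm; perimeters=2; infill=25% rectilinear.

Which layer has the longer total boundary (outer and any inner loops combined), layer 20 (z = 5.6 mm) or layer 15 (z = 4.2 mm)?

Layer 20 (z = 5.6): the cube is absent (z outside [0, 5]); the cube at (4.5, 2.5) is present — its section is the full 13.5×29.5 rectangle (perimeter 86.00 mm); Combining (union): only the 13.5×29.5 cube at (4.5, 2.5) is present, so the union is just that shape — boundary = 86.00 mm. So its perimeter = 86.00 mm. Layer 15 (z = 4.2): the cube is present — its section is the full 22.5×9.5 rectangle (perimeter 64.00 mm); the cube at (4.5, 2.5) (footprint 13.5×29.5) is included at this height (perimeter 86.00 mm); Combining (union): the regions partially overlap (shared area 94.50 mm²), so the edge portions inside another operand are dropped and the merged outline is re-measured after clipping — boundary = 109.00 mm. So its perimeter = 109.00 mm. Layer 15 is larger (109.00 vs 86.00 mm).

layer 15 (z = 4.2 mm)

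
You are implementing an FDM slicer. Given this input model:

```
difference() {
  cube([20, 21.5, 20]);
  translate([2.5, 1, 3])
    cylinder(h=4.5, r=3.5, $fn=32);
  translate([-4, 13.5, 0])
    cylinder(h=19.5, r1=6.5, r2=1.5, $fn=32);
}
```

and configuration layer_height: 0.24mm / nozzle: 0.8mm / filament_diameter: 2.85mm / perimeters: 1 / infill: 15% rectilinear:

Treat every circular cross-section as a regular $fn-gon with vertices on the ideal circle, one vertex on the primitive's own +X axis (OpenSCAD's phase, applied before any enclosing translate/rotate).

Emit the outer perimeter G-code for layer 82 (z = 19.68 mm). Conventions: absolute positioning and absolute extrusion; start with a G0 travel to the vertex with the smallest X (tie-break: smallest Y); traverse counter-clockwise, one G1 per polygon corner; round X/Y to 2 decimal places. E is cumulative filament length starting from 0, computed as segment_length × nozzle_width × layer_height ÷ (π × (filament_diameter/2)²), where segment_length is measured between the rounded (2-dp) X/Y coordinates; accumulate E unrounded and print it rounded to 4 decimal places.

At z = 19.68 mm: the 20×21.5 cube contributes its full rectangle; the cylinder at (2.5, 1) does not reach this height (z outside [3, 7.5]); the cone at (-4, 13.5) is absent (z outside [0, 19.5]); Subtracting the remaining from the first: none of the subtracted shapes is present at this height, so the 20×21.5 cube is unchanged — 1 connected region. The outline is a single polygon with 4 vertices. Extrusion per mm of travel: 0.8 × 0.24 / (π × 1.425²) = 0.030097. Accumulating E over each segment gives final E = 2.4980.

G0 X0.00 Y0.00 Z19.68
G1 X20.00 Y0.00 E0.6019
G1 X20.00 Y21.50 E1.2490
G1 X0.00 Y21.50 E1.8510
G1 X0.00 Y0.00 E2.4980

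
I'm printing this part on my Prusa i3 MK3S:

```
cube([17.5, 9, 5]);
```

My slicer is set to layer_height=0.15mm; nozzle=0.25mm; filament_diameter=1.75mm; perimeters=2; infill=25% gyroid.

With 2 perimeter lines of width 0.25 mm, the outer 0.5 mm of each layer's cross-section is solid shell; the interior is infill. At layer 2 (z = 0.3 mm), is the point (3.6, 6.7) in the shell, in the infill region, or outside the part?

At z = 0.3 mm: the 17.5×9 cube contributes its full rectangle. Overall, the cross-section is a single solid region. The nearest boundary edge runs (17.50, 9.00)→(0.00, 9.00); distance from the point to it = 2.30 mm. The point is inside the cross-section and 2.30 mm from the nearest boundary — more than the 0.5 mm shell width (2 × 0.25), so it's in the infill interior.

infill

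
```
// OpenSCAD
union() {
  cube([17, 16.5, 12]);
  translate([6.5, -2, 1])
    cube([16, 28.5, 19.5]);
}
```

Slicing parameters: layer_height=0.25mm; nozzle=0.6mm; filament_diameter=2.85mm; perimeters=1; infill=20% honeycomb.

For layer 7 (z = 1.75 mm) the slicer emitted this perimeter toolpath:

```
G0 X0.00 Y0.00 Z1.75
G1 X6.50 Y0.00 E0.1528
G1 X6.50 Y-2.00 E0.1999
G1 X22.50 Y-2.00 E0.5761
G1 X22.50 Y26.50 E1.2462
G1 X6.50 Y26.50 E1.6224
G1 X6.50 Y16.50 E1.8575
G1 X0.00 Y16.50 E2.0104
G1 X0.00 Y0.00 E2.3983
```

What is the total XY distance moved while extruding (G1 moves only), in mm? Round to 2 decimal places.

Sum the Euclidean lengths of each G1 segment: total = 102.00 mm.

102.00 mm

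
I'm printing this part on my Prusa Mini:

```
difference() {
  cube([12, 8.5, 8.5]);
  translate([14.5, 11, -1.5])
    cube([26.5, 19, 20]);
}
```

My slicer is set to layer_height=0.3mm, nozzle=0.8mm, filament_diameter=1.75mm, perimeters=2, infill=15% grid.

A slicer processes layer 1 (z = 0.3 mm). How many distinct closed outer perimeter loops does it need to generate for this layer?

At z = 0.3 mm: the cube (footprint 12×8.5) is included at this height; the 26.5×19 cube at (14.5, 11) contributes its full rectangle; Subtracting the remaining from the first: starting from the 12×8.5 cube, the 26.5×19 cube at (14.5, 11) misses the remaining region (no effect) — 1 connected region. The result has 1 disconnected region.

1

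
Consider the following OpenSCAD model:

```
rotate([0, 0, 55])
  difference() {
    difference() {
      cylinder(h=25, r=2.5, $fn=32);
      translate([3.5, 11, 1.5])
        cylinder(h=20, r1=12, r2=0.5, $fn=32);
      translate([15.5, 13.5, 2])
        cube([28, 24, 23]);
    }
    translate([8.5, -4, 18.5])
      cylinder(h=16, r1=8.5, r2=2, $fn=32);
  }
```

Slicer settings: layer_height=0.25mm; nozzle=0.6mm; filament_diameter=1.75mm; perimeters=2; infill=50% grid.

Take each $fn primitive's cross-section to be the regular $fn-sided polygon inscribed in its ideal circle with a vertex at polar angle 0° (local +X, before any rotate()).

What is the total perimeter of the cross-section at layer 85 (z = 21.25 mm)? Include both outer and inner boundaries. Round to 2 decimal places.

15.57 mm

At z = 21.25 mm: the r=2.5 cylinder gives a regular 32-gon of circumradius 2.5 (constant along its height) (perimeter = 2·32·2.500·sin(180°/32) = 15.68 mm); the cone at (3.5, 11) contributes a regular 32-gon of circumradius 0.644 (interpolated between r1=12 and r2=0.5 at t=0.988) (perimeter = 2·32·0.644·sin(180°/32) = 4.04 mm); the 28×24 cube at (15.5, 13.5) contributes its full rectangle (perimeter 104.00 mm); Subtracting the remaining from the first: starting from the r=2.5 cylinder, the cone at (3.5, 11) misses the remaining region (no effect); the 28×24 cube at (15.5, 13.5) misses the remaining region (no effect) — boundary = 15.68 mm; the cone at (8.5, -4) (r1=8.5→r2=2) has section circumradius 7.383 here — a regular 32-gon (perimeter = 2·32·7.383·sin(180°/32) = 46.31 mm); Taking the first minus the rest: starting from the result so far, the cone at (8.5, -4) partially overlaps it — only the 0.78 mm² overlap (of its 170.14 mm²) is removed, clipping the outline — boundary = 15.57 mm; (rotated 55° about Z; rotation is an isometry so areas/perimeters/island counts are preserved). Overall, the cross-section is a single solid region. Total boundary length (outer) = 15.57 mm.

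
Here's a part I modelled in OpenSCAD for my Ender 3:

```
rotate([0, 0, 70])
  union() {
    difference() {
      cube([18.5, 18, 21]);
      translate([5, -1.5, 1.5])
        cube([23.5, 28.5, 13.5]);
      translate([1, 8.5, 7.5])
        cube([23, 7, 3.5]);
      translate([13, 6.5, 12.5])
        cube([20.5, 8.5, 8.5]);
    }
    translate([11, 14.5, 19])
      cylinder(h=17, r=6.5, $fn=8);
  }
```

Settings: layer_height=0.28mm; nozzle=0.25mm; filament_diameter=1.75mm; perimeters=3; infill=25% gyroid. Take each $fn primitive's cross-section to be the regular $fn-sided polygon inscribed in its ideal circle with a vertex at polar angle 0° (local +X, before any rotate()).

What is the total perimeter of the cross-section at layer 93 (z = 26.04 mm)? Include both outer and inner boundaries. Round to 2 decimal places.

39.80 mm

At z = 26.04 mm: the cube is not intersected at this z (z outside [0, 21]); the cube at (5, -1.5) is absent (z outside [1.5, 15]); the cube at (1, 8.5) is absent (z outside [7.5, 11]); the cube at (13, 6.5) does not reach this height (z outside [12.5, 21]); Subtracting the remaining from the first: the first operand is absent here, so nothing remains; the r=6.5 cylinder at (11, 14.5) gives a regular 8-gon of circumradius 6.5 (constant along its height) (perimeter = 2·8·6.500·sin(180°/8) = 39.80 mm); Merging all regions: only the r=6.5 cylinder at (11, 14.5) is present, so the union is just that shape — boundary = 39.80 mm; (rotated 70° about Z; rotation is an isometry so areas/perimeters/island counts are preserved). Overall, the cross-section is a single solid region. Total boundary length (outer) = 39.80 mm.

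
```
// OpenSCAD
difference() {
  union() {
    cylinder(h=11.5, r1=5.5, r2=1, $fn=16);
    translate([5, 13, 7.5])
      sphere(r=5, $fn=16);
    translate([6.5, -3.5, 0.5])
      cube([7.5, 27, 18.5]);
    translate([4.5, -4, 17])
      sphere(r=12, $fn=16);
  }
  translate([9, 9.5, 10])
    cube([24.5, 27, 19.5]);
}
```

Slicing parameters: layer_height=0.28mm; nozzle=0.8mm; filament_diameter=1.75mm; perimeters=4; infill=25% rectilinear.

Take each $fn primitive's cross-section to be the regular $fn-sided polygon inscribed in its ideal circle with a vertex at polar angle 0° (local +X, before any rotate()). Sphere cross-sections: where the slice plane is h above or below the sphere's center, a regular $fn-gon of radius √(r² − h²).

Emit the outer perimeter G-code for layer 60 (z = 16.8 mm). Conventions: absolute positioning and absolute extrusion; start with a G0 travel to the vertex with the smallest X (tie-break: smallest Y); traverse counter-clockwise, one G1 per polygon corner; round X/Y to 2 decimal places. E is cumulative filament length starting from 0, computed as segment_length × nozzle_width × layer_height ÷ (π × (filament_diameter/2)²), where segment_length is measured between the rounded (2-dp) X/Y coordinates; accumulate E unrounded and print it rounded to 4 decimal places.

G0 X-7.50 Y-4.00 Z16.80
G1 X-6.59 Y-8.59 E0.4358
G1 X-3.98 Y-12.48 E0.8720
G1 X-0.09 Y-15.09 E1.3083
G1 X4.50 Y-16.00 E1.7441
G1 X9.09 Y-15.09 E2.1799
G1 X12.98 Y-12.48 E2.6161
G1 X15.59 Y-8.59 E3.0524
G1 X16.50 Y-4.00 E3.4881
G1 X15.59 Y0.59 E3.9239
G1 X14.00 Y2.96 E4.1897
G1 X14.00 Y9.50 E4.7988
G1 X9.00 Y9.50 E5.2644
G1 X9.00 Y23.50 E6.5682
G1 X6.50 Y23.50 E6.8010
G1 X6.50 Y7.60 E8.2818
G1 X4.50 Y8.00 E8.4717
G1 X-0.09 Y7.09 E8.9075
G1 X-3.98 Y4.48 E9.3437
G1 X-6.59 Y0.59 E9.7800
G1 X-7.50 Y-4.00 E10.2158

At z = 16.8 mm: the cone does not reach this height (z outside [0, 11.5]); the sphere at (5, 13) is not intersected at this z (|z−center|=9.300 > r=5); the cube at (6.5, -3.5) is present — its section is the full 7.5×27 rectangle; the r=12 sphere at (4.5, -4) slices to a regular 16-gon of circumradius 11.998 (√(r²−h²) with h=0.2 from center); Merging all regions: the regions partially overlap (shared area 71.58 mm²), so overlapping operands fuse into one piece — 1 connected region; the cube at (9, 9.5) is present — its section is the full 24.5×27 rectangle; Subtracting the remaining from the first: starting from that combined region, the 24.5×27 cube at (9, 9.5) partially overlaps it — only the 70.00 mm² overlap (of its 661.50 mm²) is removed, clipping the outline — 1 connected region. The outline is a single polygon with 20 vertices. Extrusion per mm of travel: 0.8 × 0.28 / (π × 0.875²) = 0.093128. Accumulating E over each segment gives final E = 10.2158.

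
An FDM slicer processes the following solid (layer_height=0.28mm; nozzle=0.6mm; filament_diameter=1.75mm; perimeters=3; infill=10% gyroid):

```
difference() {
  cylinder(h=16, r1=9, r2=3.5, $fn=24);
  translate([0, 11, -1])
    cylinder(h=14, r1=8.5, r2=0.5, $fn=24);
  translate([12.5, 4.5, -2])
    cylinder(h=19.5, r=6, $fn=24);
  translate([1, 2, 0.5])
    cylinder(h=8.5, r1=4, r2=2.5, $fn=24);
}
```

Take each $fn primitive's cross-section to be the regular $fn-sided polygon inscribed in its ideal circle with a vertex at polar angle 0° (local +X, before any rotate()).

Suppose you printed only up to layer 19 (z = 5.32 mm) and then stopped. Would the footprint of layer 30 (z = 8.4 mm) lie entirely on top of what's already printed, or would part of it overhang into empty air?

part overhangs

Compare the two slices. At z = 5.32: the cone contributes a regular 24-gon of circumradius 7.171 (interpolated between r1=9 and r2=3.5 at t=0.333) (area = (24/2)·7.171²·sin(360°/24) = 159.72 mm²); the cone at (0, 11) contributes a regular 24-gon of circumradius 4.889 (interpolated between r1=8.5 and r2=0.5 at t=0.451) (area = (24/2)·4.889²·sin(360°/24) = 74.22 mm²); the cylinder at (12.5, 4.5): section is a regular 24-gon, circumradius r=6 (area = (24/2)·6.000²·sin(360°/24) = 111.81 mm²); the cone at (1, 2) (r1=4→r2=2.5) has section circumradius 3.149 here — a regular 24-gon (area = (24/2)·3.149²·sin(360°/24) = 30.81 mm²); Subtracting the remaining from the first: starting from the cone (159.72 mm²), the cone at (0, 11) partially overlaps it — only the 3.13 mm² overlap (of its 74.22 mm²) is removed, clipping the outline; the r=6 cylinder at (12.5, 4.5) misses the remaining region (no effect); the cone at (1, 2) lies wholly inside it (removes its full 30.81 mm² and its 19.73 mm outline becomes a hole wall) — area = 125.79 mm². At z = 8.4: the cone: at t=0.525 of its height the radius interpolates to r₁+(r₂−r₁)t = 6.112, giving a regular 24-gon of that circumradius (area = (24/2)·6.112²·sin(360°/24) = 116.04 mm²); the cone at (0, 11) (r1=8.5→r2=0.5) has section circumradius 3.129 here — a regular 24-gon (area = (24/2)·3.129²·sin(360°/24) = 30.40 mm²); the cylinder at (12.5, 4.5): section is a regular 24-gon, circumradius r=6 (area = (24/2)·6.000²·sin(360°/24) = 111.81 mm²); the cone at (1, 2): at t=0.929 of its height the radius interpolates to r₁+(r₂−r₁)t = 2.606, giving a regular 24-gon of that circumradius (area = (24/2)·2.606²·sin(360°/24) = 21.09 mm²); Subtracting the remaining from the first: starting from the cone (116.04 mm²), the cone at (0, 11) misses the remaining region (no effect); the r=6 cylinder at (12.5, 4.5) misses the remaining region (no effect); the cone at (1, 2) lies wholly inside it (removes its full 21.09 mm² and its 16.33 mm outline becomes a hole wall) — area = 94.95 mm². Checking containment: at z = 8.4 the cross-section extends beyond the z = 5.32 cross-section by about 9.72 mm².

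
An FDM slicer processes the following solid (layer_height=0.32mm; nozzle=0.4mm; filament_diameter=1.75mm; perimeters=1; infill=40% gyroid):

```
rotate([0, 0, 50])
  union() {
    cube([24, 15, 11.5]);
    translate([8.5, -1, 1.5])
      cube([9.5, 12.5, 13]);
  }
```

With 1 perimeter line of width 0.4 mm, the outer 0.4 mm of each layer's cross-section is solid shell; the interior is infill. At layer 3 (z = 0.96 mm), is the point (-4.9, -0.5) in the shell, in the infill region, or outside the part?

outside

At z = 0.96 mm: the cube (footprint 24×15) is included at this height; the cube at (8.5, -1) is absent (z outside [1.5, 14.5]); Merging all regions: only the 24×15 cube is present, so the union is just that shape — 1 connected region; (whole slice rotated 50° about Z — lengths, areas and connectivity unchanged). Overall, the cross-section is a single solid region. Undo the 50° rotation: the query point maps to (-3.533, 3.432) in the un-rotated model frame. The nearest boundary edge runs (0.00, 15.00)→(0.00, 0.00); distance from the point to it = 3.53 mm. The point is not inside any of the regions above, so it lies outside the cross-section (3.53 mm from the nearest boundary).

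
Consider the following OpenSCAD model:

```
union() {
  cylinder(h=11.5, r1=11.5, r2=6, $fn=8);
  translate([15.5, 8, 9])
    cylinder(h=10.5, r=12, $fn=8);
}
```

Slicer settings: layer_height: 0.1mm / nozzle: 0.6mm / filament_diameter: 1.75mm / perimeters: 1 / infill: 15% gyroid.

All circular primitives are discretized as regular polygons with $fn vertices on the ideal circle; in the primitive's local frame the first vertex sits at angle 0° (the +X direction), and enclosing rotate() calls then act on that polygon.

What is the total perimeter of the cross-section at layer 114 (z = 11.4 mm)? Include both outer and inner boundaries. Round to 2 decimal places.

110.51 mm

At z = 11.4 mm: the cone contributes a regular 8-gon of circumradius 6.048 (interpolated between r1=11.5 and r2=6 at t=0.991) (perimeter = 2·8·6.048·sin(180°/8) = 37.03 mm); the r=12 cylinder at (15.5, 8) contributes a regular 8-gon of circumradius 12 (perimeter = 2·8·12.000·sin(180°/8) = 73.48 mm); Merging all regions: the 2 present regions are separate (no shared area or edge), so areas and boundary lengths simply add and each stays a separate island — boundary = 110.51 mm. Overall, the cross-section has 2 separate islands. Total boundary length (outer) = 110.51 mm.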